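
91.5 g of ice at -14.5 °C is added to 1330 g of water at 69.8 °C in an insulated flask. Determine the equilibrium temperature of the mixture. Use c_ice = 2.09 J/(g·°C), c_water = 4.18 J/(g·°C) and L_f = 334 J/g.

Heat gained plus heat lost sum to zero:
ice -14.5→0 °C: 91.5·2.09·14.5 = 2772.9
  latent heat to melt: 91.5·334 = 30561
  meltwater 0→T: 91.5·4.18·T = 382.47 T
  water cools: 1330·4.18·(T − 69.8) = 5559.4(T − 69.8)
5941.9 T = 388046 − 33334 = 354712
T ≈ 59.70 °C. Since T > 0 °C, the all-ice-melts assumption holds.

T_f ≈ 59.7 °C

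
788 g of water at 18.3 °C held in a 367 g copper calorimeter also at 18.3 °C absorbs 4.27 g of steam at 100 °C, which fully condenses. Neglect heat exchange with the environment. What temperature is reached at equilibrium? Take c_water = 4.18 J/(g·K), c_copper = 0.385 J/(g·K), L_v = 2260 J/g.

T_f ≈ 21.5 °C

Sum of m c ΔT and latent-heat terms is zero:
latent heat released on condensation: 4.27·2260 = 9650.2; condensed water 100 °C→T: 17.85(T − 100); water warms: 788·4.18·(T − 18.3) = 3293.8(T − 18.3); cup: 141.3(T − 18.3)
3453 T = 9650.2 + 1784.9 + 62863 = 74298
T ≈ 21.52 °C — below 100 °C, confirming all the steam condensed.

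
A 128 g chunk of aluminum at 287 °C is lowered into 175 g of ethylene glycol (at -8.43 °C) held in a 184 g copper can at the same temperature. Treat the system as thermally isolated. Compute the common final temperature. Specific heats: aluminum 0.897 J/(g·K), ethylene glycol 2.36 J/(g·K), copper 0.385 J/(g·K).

T_f is the heat-capacity-weighted average of the initial temperatures:
T_f = (114.82·287 + 413·(-8.43) + 70.84·(-8.43)) / (114.82 + 413 + 70.84)
    = 28873 / 598.66 ≈ 48.23 °C

T_f ≈ 48.2 °C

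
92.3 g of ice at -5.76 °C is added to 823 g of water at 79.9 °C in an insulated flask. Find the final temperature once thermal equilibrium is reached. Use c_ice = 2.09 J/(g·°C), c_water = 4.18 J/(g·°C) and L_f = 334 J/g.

Net heat exchanged in the isolated system is zero:
ice -5.76→0 °C: 92.3×2.09×5.76 = 1111.1; latent heat to melt: 92.3×334 = 30828; warm the meltwater: 385.81 T; water cools: 823×4.18×(T − 79.9) = 3440.1(T − 79.9)
3826 T = 274867 − 31939 = 242928
T ≈ 63.49 °C (positive, so assuming full melt was valid).

T_f ≈ 63.5 °C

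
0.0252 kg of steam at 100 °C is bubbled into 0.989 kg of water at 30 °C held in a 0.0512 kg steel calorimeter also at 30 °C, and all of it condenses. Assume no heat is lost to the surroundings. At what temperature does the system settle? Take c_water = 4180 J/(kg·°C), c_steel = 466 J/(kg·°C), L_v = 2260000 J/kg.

T_f ≈ 45.1 °C

Setting the total heat transfer to zero:
latent heat released on condensation: 0.0252×2260000 = 56952
  condensate cools 100→T: 0.0252×4180×(T − 100) = 105.34(T − 100)
  water warms: 0.989×4180×(T − 30) = 4134(T − 30)
  steel cup: 0.0512×466×(T − 30) = 23.86(T − 30)
4263.2 T = 56952 + 10534 + 124736 = 192222
T ≈ 45.09 °C (< 100 °C, so full condensation is consistent).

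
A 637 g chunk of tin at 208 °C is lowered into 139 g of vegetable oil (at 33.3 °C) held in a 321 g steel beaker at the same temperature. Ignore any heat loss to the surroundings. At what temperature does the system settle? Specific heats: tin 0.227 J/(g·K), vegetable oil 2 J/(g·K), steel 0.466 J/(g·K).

Let T be the final temperature. ΣQ_i = 0:
637·0.227·(T − 208) + 139·2·(T − 33.3) + 321·0.466·(T − 33.3) = 0
(144.6 + 278 + 149.59) T = 144.6·208 + 278·33.3 + 149.59·33.3
T ≈ 77.45 °C

T_f ≈ 77.4 °C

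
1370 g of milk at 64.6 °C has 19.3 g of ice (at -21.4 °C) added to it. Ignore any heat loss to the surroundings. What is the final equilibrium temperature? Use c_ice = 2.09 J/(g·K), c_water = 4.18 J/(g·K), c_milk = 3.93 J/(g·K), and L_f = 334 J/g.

T_f ≈ 62.3 °C

Energy conservation, ΣQ = 0:
warm ice to 0 °C: 19.3×2.09×(0 − (-21.4)) = 863.21; fusion: m_ice L_f = 19.3×334 = 6446.2; warm the meltwater: 80.67 T; milk: 5384.1(T − 64.6)
5464.8 T = 347813 − 7309.4 = 340503
T ≈ 62.31 °C. Since T > 0 °C, the all-ice-melts assumption holds.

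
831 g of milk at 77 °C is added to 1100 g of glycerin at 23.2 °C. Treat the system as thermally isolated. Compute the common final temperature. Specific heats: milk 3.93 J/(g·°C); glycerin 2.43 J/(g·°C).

T_f is the heat-capacity-weighted average of the initial temperatures:
T_f = (3265.8·77 + 2673·23.2) / (3265.8 + 2673)
    = 313483 / 5938.8 ≈ 52.79 °C

T_f ≈ 52.8 °C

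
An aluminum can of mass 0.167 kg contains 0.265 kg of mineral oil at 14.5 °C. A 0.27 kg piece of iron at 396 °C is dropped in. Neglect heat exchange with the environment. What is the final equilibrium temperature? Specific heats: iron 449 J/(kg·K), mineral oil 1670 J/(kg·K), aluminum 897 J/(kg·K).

T_f ≈ 79.3 °C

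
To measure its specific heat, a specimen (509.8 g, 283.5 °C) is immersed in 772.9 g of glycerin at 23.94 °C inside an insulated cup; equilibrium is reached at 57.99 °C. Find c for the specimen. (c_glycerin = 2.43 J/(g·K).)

c ≈ 0.556 J/(g·K)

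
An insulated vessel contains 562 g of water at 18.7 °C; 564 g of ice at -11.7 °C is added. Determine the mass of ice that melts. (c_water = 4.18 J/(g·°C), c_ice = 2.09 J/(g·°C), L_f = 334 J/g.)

m_melted ≈ 90.2 g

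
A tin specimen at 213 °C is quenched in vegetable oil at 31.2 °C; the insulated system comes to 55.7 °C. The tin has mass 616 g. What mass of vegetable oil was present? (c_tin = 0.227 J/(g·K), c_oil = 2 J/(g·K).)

m ≈ 449 g

Heat gained plus heat lost sum to zero:
616×0.227×(55.7 − 213) + m×2×(55.7 − 31.2) = 0
49 m = 21996
m = 21996/49 ≈ 448.9 g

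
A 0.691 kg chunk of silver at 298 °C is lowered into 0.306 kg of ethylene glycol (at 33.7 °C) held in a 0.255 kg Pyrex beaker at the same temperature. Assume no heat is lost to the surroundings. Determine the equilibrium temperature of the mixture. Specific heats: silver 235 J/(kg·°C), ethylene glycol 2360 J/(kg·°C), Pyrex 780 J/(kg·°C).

T_f ≈ 73.3 °C

Setting the total heat transfer to zero:
0.691*235*(T − 298) + 0.306*2360*(T − 33.7) + 0.255*780*(T − 33.7) = 0
162.38(T − 298) + 722.16(T − 33.7) + 198.9(T − 33.7) = 0
(162.38 + 722.16 + 198.9) T = 162.38*298 + 722.16*33.7 + 198.9*33.7
T = 79430/1083.4 ≈ 73.31 °C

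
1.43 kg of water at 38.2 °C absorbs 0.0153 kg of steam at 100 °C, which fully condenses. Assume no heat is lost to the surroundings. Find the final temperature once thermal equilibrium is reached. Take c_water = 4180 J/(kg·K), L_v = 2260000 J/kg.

Let T be the final temperature. ΣQ_i = 0:
latent heat released on condensation: 0.0153·2260000 = 34578
  condensate cools 100→T: 0.0153·4180·(T − 100) = 63.95(T − 100)
  original water: 5977.4(T − 38.2)
6041.4 T = 34578 + 6395.4 + 228337 = 269310
T ≈ 44.58 °C (< 100 °C, so full condensation is consistent).

T_f ≈ 44.6 °C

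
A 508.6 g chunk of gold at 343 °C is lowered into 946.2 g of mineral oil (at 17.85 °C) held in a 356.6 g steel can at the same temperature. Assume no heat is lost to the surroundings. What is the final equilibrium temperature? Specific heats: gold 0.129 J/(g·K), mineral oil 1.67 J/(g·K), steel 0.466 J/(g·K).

T_f ≈ 29.6 °C

Energy conservation, ΣQ = 0:
508.6·0.129·(T − 343) + 946.2·1.67·(T − 17.85) + 356.6·0.466·(T − 17.85) = 0
1811.9 T = 53676
T = 53676/1811.9 ≈ 29.62 °C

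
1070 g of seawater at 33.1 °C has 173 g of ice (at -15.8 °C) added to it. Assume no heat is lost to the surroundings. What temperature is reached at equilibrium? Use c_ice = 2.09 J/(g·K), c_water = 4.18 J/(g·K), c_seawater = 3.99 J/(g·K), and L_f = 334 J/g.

Net heat exchanged in the isolated system is zero:
ice -15.8→0 °C: 173·2.09·15.8 = 5712.8
  fusion: m_ice L_f = 173·334 = 57782
  meltwater 0→T: 173·4.18·T = 723.14 T
  seawater: 4269.3(T − 33.1)
4992.4 T = 141314 − 63495 = 77819
T ≈ 15.59 °C — above 0 °C, consistent with complete melting.

T_f ≈ 15.6 °C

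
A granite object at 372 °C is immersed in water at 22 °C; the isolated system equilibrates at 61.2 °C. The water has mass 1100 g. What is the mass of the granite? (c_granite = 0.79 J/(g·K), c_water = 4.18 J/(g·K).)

Conservation of energy gives ΣQ = 0:
m×0.79×(61.2 − 372) + 1100×4.18×(61.2 − 22) = 0
-245.53 m = -180242
m = -180242/-245.53 ≈ 734.1 g

m ≈ 734 g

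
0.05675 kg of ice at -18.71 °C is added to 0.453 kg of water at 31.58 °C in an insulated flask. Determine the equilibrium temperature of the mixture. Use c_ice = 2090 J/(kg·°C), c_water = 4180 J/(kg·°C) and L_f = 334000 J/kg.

T_f ≈ 18.1 °C

Heat gained plus heat lost sum to zero:
ice -18.71→0 °C: 0.05675·2090·18.71 = 2219.1; fusion: m_ice L_f = 0.05675·334000 = 18954; meltwater 0→T: 0.05675·4180·T = 237.22 T; water: 1893.5(T − 31.58)
2130.8 T = 59798 − 21174 = 38624
T ≈ 18.13 °C — above 0 °C, consistent with complete melting.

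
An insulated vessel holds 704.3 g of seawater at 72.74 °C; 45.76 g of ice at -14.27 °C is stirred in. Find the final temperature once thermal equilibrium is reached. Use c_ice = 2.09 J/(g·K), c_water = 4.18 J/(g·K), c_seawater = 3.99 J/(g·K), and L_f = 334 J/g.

T_f ≈ 62.6 °C

Setting the total heat transfer to zero:
warm ice to 0 °C: 45.76·2.09·(0 − (-14.27)) = 1364.8
  melt ice: 45.76·334 = 15284
  warm the meltwater: 191.28 T
  seawater cools: 704.3·3.99·(T − 72.74) = 2810.2(T − 72.74)
3001.4 T = 204411 − 16649 = 187762
T ≈ 62.56 °C (positive, so assuming full melt was valid).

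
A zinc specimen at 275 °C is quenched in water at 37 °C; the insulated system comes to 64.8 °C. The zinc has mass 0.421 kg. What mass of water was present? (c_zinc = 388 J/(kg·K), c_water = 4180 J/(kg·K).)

m ≈ 0.295 kg

Taking heat into each body as positive, Σ m c ΔT = 0:
0.421×388×(64.8 − 275) + m×4180×(64.8 − 37) = 0
116204 m = 34336
m = 34336/116204 ≈ 0.2955 kg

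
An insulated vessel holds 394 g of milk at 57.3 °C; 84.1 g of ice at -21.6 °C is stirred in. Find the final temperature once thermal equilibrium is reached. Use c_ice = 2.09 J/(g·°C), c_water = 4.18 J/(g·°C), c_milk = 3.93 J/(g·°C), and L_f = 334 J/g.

T_f ≈ 29.9 °C

Sum of m c ΔT and latent-heat terms is zero:
warm ice to 0 °C: 84.1×2.09×(0 − (-21.6)) = 3796.6
  fusion: m_ice L_f = 84.1×334 = 28089
  warm the meltwater: 351.54 T
  milk: 1548.4(T − 57.3)
1900 T = 88724 − 31886 = 56838
T ≈ 29.92 °C — above 0 °C, consistent with complete melting.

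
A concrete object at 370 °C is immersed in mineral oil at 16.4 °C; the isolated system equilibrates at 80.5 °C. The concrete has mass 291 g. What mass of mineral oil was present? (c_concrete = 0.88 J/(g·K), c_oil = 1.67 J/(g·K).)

m ≈ 693 g

Energy conservation, ΣQ = 0:
291×0.88×(80.5 − 370) + m×1.67×(80.5 − 16.4) = 0
107.05 m = 74135
m = 74135/107.05 ≈ 692.5 g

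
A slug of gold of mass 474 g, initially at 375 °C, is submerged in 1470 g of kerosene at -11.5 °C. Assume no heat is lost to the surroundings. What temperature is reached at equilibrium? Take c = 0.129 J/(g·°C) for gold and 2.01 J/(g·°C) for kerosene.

T_f ≈ -3.7 °C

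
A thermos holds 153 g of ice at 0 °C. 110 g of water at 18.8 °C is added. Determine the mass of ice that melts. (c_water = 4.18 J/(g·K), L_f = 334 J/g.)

m_melted ≈ 25.9 g

Water can give up m c ΔT = 110·4.18·18.8 = 8644.2 J before reaching 0 °C.
Fully melting the ice requires m_ice L_f = 153·334 = 51102 J.
8644.2 J < 51102 J, so only part of the ice melts and the system sits at 0 °C.
m_melt = 8644.2 / L_f = 25.88 g.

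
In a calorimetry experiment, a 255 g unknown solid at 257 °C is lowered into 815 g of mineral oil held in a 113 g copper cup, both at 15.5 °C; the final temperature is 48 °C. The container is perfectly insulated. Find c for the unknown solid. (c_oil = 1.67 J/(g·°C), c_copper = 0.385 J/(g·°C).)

Heat gained plus heat lost sum to zero:
255·c·(48 − 257) + 815·1.67·(48 − 15.5) + 113·0.385·(48 − 15.5) = 0
-53295 c = -45648
c = -45648/-53295 ≈ 0.8565 J/(g·°C)

c ≈ 0.857 J/(g·°C)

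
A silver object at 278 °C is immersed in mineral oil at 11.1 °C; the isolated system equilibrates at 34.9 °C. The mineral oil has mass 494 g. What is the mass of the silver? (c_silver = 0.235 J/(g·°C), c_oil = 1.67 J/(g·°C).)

Energy conservation, ΣQ = 0:
m×0.235×(34.9 − 278) + 494×1.67×(34.9 − 11.1) = 0
-57.13 m = -19635
m = -19635/-57.13 ≈ 343.7 g

m ≈ 344 g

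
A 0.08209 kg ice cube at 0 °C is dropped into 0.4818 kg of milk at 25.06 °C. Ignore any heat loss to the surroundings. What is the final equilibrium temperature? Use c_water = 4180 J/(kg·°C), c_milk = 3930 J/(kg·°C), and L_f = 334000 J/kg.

Setting the total heat transfer to zero:
fusion: m_ice L_f = 0.08209·334000 = 27418; warm the meltwater: 343.14 T; milk cools: 0.4818·3930·(T − 25.06) = 1893.5(T − 25.06)
2236.6 T = 47450 − 27418 = 20032
T ≈ 8.96 °C — above 0 °C, consistent with complete melting.

T_f ≈ 9.0 °C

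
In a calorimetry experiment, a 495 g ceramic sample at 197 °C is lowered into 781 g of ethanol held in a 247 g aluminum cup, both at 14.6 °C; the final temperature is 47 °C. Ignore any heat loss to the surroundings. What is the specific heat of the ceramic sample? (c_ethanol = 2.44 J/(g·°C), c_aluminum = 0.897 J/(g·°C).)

Heat gained plus heat lost sum to zero:
495·c·(47 − 197) + 781·2.44·(47 − 14.6) + 247·0.897·(47 − 14.6) = 0
-74250 c = -68921
c = -68921/-74250 ≈ 0.9282 J/(g·°C)

c ≈ 0.928 J/(g·°C)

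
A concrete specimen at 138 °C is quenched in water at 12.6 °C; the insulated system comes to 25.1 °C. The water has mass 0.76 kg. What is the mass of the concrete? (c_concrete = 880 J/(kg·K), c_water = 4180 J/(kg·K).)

Conservation of energy gives ΣQ = 0:
m×880×(25.1 − 138) + 0.76×4180×(25.1 − 12.6) = 0
-99352 m = -39710
m = -39710/-99352 ≈ 0.3997 kg

m ≈ 0.4 kg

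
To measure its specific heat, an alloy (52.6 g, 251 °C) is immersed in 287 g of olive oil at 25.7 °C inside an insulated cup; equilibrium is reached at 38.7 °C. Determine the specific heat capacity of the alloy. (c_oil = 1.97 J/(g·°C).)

c ≈ 0.658 J/(g·°C)

Heat lost by the alloy = heat gained by the oil:
52.6·c·(251 − 38.7) = 287·1.97·(38.7 − 25.7)
11167 c = 7350.1  ⇒  c ≈ 0.6582 J/(g·°C)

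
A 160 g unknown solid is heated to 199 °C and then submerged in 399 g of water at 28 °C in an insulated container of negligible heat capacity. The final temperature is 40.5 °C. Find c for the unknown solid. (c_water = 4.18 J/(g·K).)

c ≈ 0.822 J/(g·K)

Conservation of energy gives ΣQ = 0:
160×c×(40.5 − 199) + 399×4.18×(40.5 − 28) = 0
-25360 c = -20848
c = -20848/-25360 ≈ 0.8221 J/(g·K)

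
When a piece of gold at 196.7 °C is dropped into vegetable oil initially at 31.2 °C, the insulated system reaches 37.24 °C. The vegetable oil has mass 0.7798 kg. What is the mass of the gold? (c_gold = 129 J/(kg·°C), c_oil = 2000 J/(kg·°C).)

Conservation of energy gives ΣQ = 0:
m×129×(37.24 − 196.7) + 0.7798×2000×(37.24 − 31.2) = 0
-20570 m = -9420
m = -9420/-20570 ≈ 0.4579 kg

m ≈ 0.458 kg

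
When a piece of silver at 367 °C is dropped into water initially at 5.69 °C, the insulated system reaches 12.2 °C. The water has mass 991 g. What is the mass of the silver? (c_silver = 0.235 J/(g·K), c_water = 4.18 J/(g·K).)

Taking heat into each body as positive, Σ m c ΔT = 0:
m×0.235×(12.2 − 367) + 991×4.18×(12.2 − 5.69) = 0
-83.38 m = -26967
m = -26967/-83.38 ≈ 323.4 g

m ≈ 323 g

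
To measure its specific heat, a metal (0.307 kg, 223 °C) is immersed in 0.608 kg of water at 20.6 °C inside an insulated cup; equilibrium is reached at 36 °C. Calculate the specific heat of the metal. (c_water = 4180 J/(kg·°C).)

Heat lost by the metal = heat gained by the water:
0.307·c·(223 − 36) = 0.608·4180·(36 − 20.6)
57.41 c = 39138  ⇒  c ≈ 681.7 J/(kg·°C)

c ≈ 682 J/(kg·°C)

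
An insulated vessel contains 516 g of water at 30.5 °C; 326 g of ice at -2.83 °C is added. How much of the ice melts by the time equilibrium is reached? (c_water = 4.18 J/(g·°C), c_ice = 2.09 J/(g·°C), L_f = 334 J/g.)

Cooling the water to 0 °C releases 516·4.18·30.5 = 65785 J.
Warming the ice to 0 °C takes 326·2.09·2.83 = 1928.2 J, leaving 63857 J for melting.
To melt every bit of ice: 326·334 = 108884 J.
63857 J < 108884 J, so only part of the ice melts and the system sits at 0 °C.
m_melt = 63857 / L_f = 191.2 g.

m_melted ≈ 191 g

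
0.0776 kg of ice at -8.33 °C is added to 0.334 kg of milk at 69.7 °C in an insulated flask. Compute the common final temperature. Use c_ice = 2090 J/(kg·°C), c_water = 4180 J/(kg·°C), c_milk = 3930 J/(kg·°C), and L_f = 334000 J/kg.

T_f ≈ 39.2 °C

Taking heat into each body as positive, Σ m c ΔT = 0:
warm ice to 0 °C: 0.0776·2090·(0 − (-8.33)) = 1351; latent heat to melt: 0.0776·334000 = 25918; warm the meltwater: 324.37 T; milk cools: 0.334·3930·(T − 69.7) = 1312.6(T − 69.7)
1637 T = 91490 − 27269 = 64220
T ≈ 39.23 °C. Since T > 0 °C, the all-ice-melts assumption holds.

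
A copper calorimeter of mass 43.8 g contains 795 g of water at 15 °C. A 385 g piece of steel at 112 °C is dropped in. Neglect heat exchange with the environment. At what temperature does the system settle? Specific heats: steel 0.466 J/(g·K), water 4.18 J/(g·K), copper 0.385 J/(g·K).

T_f ≈ 19.9 °C

Net heat exchanged in the isolated system is zero:
385×0.466×(T − 112) + 795×4.18×(T − 15) + 43.8×0.385×(T − 15) = 0
179.41(T − 112) + 3323.1(T − 15) + 16.86(T − 15) = 0
3519.4 T = 70193
T ≈ 19.94 °C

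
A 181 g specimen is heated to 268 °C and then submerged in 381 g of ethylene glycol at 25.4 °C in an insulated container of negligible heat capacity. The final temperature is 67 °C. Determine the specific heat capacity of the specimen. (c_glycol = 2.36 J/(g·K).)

Heat lost by the specimen = heat gained by the glycol:
181×c×(268 − 67) = 381×2.36×(67 − 25.4)
36381 c = 37405  ⇒  c ≈ 1.028 J/(g·K)

c ≈ 1.03 J/(g·K)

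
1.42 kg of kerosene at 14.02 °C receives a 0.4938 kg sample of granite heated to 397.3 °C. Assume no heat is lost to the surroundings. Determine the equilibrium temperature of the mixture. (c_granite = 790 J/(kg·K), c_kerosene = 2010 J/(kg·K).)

T_f ≈ 60.1 °C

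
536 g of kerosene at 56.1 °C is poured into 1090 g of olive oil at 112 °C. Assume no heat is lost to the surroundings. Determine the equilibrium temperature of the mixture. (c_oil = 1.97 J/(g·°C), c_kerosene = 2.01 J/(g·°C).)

T_f ≈ 93.3 °C

T_f is the heat-capacity-weighted average of the initial temperatures:
T_f = (2147.3*112 + 1077.4*56.1) / (2147.3 + 1077.4)
    = 300937 / 3224.7 ≈ 93.32 °C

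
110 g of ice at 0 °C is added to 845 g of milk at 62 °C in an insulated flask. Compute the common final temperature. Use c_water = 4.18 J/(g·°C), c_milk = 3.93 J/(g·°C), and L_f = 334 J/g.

T_f ≈ 44.7 °C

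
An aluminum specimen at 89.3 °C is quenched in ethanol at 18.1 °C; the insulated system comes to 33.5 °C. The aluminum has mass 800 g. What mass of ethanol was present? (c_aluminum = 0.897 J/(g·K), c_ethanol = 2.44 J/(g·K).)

Heat lost by the aluminum = heat gained by the ethanol:
800×0.897×(89.3 − 33.5) = m×2.44×(33.5 − 18.1)
37.58 m = 40042  ⇒  m ≈ 1066 g

m ≈ 1070 g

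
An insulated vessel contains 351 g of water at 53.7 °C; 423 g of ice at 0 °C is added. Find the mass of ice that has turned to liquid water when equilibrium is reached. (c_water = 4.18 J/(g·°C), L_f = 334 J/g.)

Heat available from the water dropping to 0 °C: 351×4.18×53.7 = 78788 J.
To melt every bit of ice: 423×334 = 141282 J.
That's not enough to melt it all — equilibrium is at 0 °C with ice remaining.
m_melt = 78788 / L_f = 235.9 g.

m_melted ≈ 236 g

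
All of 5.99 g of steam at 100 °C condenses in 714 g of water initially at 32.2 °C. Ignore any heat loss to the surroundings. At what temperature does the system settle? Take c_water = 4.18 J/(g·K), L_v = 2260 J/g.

T_f ≈ 37.3 °C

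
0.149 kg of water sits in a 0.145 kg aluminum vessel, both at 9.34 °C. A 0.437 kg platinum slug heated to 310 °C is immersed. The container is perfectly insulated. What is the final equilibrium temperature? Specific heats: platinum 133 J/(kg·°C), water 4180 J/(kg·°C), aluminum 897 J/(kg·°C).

T_f ≈ 30.9 °C

T_f = Σ m_i c_i T_i / Σ m_i c_i:
T_f = (58.12*310 + 622.82*9.34 + 130.06*9.34) / (58.12 + 622.82 + 130.06)
    = 25049 / 811.01 ≈ 30.89 °C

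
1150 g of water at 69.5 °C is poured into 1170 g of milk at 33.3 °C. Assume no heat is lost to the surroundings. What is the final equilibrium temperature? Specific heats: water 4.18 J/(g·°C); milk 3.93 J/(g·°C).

T_f ≈ 51.8 °C

Conservation of energy gives ΣQ = 0:
1150·4.18·(T − 69.5) + 1170·3.93·(T − 33.3) = 0
4807(T − 69.5) + 4598.1(T − 33.3) = 0
9405.1 T = 487203
T = 487203 / 9405.1 = 51.8 °C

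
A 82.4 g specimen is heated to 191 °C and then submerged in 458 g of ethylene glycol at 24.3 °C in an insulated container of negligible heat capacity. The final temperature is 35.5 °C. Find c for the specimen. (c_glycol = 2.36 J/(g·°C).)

c ≈ 0.945 J/(g·°C)

Energy conservation, ΣQ = 0:
82.4·c·(35.5 − 191) + 458·2.36·(35.5 − 24.3) = 0
-12813 c = -12106
c = -12106/-12813 ≈ 0.9448 J/(g·°C)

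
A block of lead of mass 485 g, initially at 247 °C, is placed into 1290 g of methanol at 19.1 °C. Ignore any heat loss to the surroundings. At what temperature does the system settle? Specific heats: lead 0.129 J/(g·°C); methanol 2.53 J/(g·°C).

T_f ≈ 23.4 °C

T_f = Σ m_i c_i T_i / Σ m_i c_i:
T_f = (62.57×247 + 3263.7×19.1) / (62.57 + 3263.7)
    = 77790 / 3326.3 ≈ 23.39 °C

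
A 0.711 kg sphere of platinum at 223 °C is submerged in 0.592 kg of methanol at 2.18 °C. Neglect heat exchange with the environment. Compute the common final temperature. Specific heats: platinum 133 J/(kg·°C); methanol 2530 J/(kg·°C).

T_f ≈ 15.3 °C

T_f is the heat-capacity-weighted average of the initial temperatures:
T_f = (94.56×223 + 1497.8×2.18) / (94.56 + 1497.8)
    = 24353 / 1592.3 ≈ 15.29 °C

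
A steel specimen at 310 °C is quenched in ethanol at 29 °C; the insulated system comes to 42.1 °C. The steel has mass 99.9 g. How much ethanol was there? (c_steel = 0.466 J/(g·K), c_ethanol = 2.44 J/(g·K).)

m ≈ 390 g

Taking heat into each body as positive, Σ m c ΔT = 0:
99.9·0.466·(42.1 − 310) + m·2.44·(42.1 − 29) = 0
31.96 m = 12472
m = 12472/31.96 ≈ 390.2 g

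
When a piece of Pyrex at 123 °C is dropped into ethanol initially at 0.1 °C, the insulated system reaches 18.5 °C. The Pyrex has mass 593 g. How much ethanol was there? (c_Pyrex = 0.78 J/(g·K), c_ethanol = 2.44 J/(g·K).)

m ≈ 1080 g

Conservation of energy gives ΣQ = 0:
593·0.78·(18.5 − 123) + m·2.44·(18.5 − 0.1) = 0
44.9 m = 48335
m = 48335/44.9 ≈ 1077 g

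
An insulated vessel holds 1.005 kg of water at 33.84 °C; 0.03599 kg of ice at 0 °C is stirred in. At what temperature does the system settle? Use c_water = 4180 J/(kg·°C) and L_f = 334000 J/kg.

Taking heat into each body as positive, Σ m c ΔT = 0:
latent heat to melt: 0.03599×334000 = 12021; meltwater 0→T: 0.03599×4180×T = 150.44 T; water: 4200.9(T − 33.84)
4351.3 T = 142158 − 12021 = 130138
T ≈ 29.91 °C (positive, so assuming full melt was valid).

T_f ≈ 29.9 °C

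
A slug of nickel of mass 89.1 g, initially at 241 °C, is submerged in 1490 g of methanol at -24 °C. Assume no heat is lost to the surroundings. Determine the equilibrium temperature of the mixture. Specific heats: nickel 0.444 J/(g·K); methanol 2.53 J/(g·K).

T_f ≈ -21.2 °C

Set heat shed by the hot body equal to heat absorbed by the cold body:
89.1·0.444·(241 − T) = 1490·2.53·(T − (-24))
39.56(241 − T) = 3769.7(T − (-24))
3809.3 T = -80939  ⇒  T ≈ -21.25 °C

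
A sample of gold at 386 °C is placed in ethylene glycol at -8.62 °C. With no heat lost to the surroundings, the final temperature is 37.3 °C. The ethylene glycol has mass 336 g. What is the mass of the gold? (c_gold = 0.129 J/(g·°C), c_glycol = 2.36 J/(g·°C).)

|Q_gold| = |Q_glycol|:
m×0.129×(386 − 37.3) = 336×2.36×(37.3 − (-8.62))
44.98 m = 36413  ⇒  m ≈ 809.5 g

m ≈ 809 g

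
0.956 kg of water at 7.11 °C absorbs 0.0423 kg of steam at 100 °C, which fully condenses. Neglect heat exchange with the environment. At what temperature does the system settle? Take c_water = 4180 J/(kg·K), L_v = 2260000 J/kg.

T_f ≈ 34.0 °C

Conservation of energy gives ΣQ = 0:
steam→water at 100 °C releases m L_v = 0.0423·2260000 = 95598
  condensate cools 100→T: 0.0423·4180·(T − 100) = 176.81(T − 100)
  water warms: 0.956·4180·(T − 7.11) = 3996.1(T − 7.11)
4172.9 T = 95598 + 17681 + 28412 = 141692
T ≈ 33.96 °C — below 100 °C, confirming all the steam condensed.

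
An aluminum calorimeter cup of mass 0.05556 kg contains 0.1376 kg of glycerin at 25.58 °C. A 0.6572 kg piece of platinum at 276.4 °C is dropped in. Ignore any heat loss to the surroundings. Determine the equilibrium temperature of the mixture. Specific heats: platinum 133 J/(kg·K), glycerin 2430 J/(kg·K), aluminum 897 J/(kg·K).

T_f ≈ 72.1 °C

T_f is the heat-capacity-weighted average of the initial temperatures:
T_f = (87.41*276.4 + 334.37*25.58 + 49.84*25.58) / (87.41 + 334.37 + 49.84)
    = 33987 / 471.61 ≈ 72.07 °C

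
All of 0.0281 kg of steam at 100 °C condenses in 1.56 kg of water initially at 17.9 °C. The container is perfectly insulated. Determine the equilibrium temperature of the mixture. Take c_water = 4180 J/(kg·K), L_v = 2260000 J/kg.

T_f ≈ 28.9 °C

Net heat exchanged in the isolated system is zero:
steam→water at 100 °C releases m L_v = 0.0281×2260000 = 63506
  condensate cools 100→T: 0.0281×4180×(T − 100) = 117.46(T − 100)
  original water: 6520.8(T − 17.9)
6638.3 T = 63506 + 11746 + 116722 = 191974
T ≈ 28.92 °C, under the boiling point, so the assumption holds.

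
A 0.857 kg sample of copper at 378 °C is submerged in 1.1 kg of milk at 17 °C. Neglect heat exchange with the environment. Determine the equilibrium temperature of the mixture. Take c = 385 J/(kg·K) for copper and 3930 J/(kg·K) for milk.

Set heat shed by the hot body equal to heat absorbed by the cold body:
0.857·385·(378 − T) = 1.1·3930·(T − 17)
329.94(378 − T) = 4323(T − 17)
4652.9 T = 198210  ⇒  T ≈ 42.60 °C

T_f ≈ 42.6 °C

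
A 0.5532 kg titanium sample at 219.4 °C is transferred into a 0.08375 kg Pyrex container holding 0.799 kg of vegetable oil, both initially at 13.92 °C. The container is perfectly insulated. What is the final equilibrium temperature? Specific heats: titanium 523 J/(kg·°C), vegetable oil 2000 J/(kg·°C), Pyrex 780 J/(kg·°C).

T_f ≈ 44.4 °C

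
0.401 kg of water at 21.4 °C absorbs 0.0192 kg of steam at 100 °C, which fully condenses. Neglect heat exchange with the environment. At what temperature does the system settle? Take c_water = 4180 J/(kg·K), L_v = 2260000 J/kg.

Setting the total heat transfer to zero:
condense steam: −0.0192·2260000 = −43392; condensed water 100 °C→T: 80.26(T − 100); water warms: 0.401·4180·(T − 21.4) = 1676.2(T − 21.4)
1756.4 T = 43392 + 8025.6 + 35870 = 87288
T ≈ 49.70 °C, under the boiling point, so the assumption holds.

T_f ≈ 49.7 °C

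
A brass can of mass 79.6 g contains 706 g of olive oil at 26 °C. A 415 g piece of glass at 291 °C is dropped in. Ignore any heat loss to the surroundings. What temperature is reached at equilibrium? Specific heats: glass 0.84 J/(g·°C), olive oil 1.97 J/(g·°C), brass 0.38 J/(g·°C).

Setting the total heat transfer to zero:
415*0.84*(T − 291) + 706*1.97*(T − 26) + 79.6*0.38*(T − 26) = 0
348.6(T − 291) + 1390.8(T − 26) + 30.25(T − 26) = 0
1769.7 T = 138390
T = 138390 / 1769.7 = 78.2 °C

T_f ≈ 78.2 °C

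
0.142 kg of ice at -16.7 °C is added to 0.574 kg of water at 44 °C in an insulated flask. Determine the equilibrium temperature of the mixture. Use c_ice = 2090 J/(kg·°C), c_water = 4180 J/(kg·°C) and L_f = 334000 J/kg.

Sum of m c ΔT and latent-heat terms is zero:
ice -16.7→0 °C: 0.142·2090·16.7 = 4956.2; melt ice: 0.142·334000 = 47428; meltwater 0→T: 0.142·4180·T = 593.56 T; water cools: 0.574·4180·(T − 44) = 2399.3(T − 44)
2992.9 T = 105570 − 52384 = 53186
T ≈ 17.77 °C. Since T > 0 °C, the all-ice-melts assumption holds.

T_f ≈ 17.8 °C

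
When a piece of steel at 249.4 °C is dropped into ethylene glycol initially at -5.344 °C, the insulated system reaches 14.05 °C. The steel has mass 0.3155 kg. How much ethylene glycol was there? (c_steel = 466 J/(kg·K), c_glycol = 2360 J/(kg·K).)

m ≈ 0.756 kg

Let T be the final temperature. ΣQ_i = 0:
0.3155×466×(14.05 − 249.4) + m×2360×(14.05 − (-5.344)) = 0
45770 m = 34602
m = 34602/45770 ≈ 0.756 kg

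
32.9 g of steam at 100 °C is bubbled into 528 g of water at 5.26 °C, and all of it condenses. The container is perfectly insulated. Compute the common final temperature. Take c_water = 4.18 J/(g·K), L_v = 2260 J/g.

Energy conservation, ΣQ = 0:
latent heat released on condensation: 32.9·2260 = 74354
  condensed water 100 °C→T: 137.52(T − 100)
  original water: 2207(T − 5.26)
2344.6 T = 74354 + 13752 + 11609 = 99715
T ≈ 42.53 °C (< 100 °C, so full condensation is consistent).

T_f ≈ 42.5 °C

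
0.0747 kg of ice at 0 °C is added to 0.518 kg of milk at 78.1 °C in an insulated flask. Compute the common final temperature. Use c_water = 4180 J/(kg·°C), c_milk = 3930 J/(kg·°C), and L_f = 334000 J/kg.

T_f ≈ 57.1 °C

Energy balance with sensible and latent terms:
melt ice: 0.0747×334000 = 24950
  warm the meltwater: 312.25 T
  milk: 2035.7(T − 78.1)
2348 T = 158991 − 24950 = 134041
T ≈ 57.09 °C (positive, so assuming full melt was valid).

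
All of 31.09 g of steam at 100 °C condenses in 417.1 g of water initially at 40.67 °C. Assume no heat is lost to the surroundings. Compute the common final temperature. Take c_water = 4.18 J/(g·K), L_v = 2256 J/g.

Heat gained plus heat lost sum to zero:
condense steam: −31.09·2256 = −70139
  condensed water 100 °C→T: 129.96(T − 100)
  water warms: 417.1·4.18·(T − 40.67) = 1743.5(T − 40.67)
1873.4 T = 70139 + 12996 + 70907 = 154042
T ≈ 82.22 °C (< 100 °C, so full condensation is consistent).

T_f ≈ 82.2 °C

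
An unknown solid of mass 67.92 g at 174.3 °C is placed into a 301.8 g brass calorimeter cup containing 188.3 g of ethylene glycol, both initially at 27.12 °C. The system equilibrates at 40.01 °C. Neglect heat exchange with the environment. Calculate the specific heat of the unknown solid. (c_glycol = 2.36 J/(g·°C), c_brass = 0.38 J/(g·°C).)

Energy conservation, ΣQ = 0:
67.92×c×(40.01 − 174.3) + 188.3×2.36×(40.01 − 27.12) + 301.8×0.38×(40.01 − 27.12) = 0
-9121 c = -7206.4
c = -7206.4/-9121 ≈ 0.7901 J/(g·°C)

c ≈ 0.79 J/(g·°C)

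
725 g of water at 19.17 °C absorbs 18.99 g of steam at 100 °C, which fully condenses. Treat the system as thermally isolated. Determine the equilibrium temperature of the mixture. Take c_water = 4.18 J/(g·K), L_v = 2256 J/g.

T_f ≈ 35.0 °C

Sum of m c ΔT and latent-heat terms is zero:
latent heat released on condensation: 18.99·2256 = 42841
  condensed water 100 °C→T: 79.38(T − 100)
  water warms: 725·4.18·(T − 19.17) = 3030.5(T − 19.17)
3109.9 T = 42841 + 7937.8 + 58095 = 108874
T ≈ 35.01 °C — below 100 °C, confirming all the steam condensed.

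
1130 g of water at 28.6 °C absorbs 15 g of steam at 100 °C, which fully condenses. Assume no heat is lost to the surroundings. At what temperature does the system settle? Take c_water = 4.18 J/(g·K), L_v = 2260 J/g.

T_f ≈ 36.6 °C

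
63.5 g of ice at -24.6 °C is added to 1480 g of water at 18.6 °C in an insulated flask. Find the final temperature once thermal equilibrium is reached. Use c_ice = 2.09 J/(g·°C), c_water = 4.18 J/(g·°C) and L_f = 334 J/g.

T_f ≈ 14.0 °C

Taking heat into each body as positive, Σ m c ΔT = 0:
ice -24.6→0 °C: 63.5×2.09×24.6 = 3264.8
  latent heat to melt: 63.5×334 = 21209
  warm the meltwater: 265.43 T
  water cools: 1480×4.18×(T − 18.6) = 6186.4(T − 18.6)
6451.8 T = 115067 − 24474 = 90593
T ≈ 14.04 °C. Since T > 0 °C, the all-ice-melts assumption holds.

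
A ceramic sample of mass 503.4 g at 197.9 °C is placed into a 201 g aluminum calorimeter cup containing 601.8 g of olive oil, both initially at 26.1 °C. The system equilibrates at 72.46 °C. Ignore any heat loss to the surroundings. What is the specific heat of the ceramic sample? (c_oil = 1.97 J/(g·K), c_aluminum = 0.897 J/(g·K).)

c ≈ 1 J/(g·K)

Let T be the final temperature. ΣQ_i = 0:
503.4×c×(72.46 − 197.9) + 601.8×1.97×(72.46 − 26.1) + 201×0.897×(72.46 − 26.1) = 0
-63146 c = -63320
c = -63320/-63146 ≈ 1.003 J/(g·K)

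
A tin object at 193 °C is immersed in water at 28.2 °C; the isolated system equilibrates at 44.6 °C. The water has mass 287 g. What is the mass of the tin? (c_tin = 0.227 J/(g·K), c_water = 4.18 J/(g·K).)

m ≈ 584 g

|Q_tin| = |Q_water|:
m×0.227×(193 − 44.6) = 287×4.18×(44.6 − 28.2)
33.69 m = 19674  ⇒  m ≈ 584 g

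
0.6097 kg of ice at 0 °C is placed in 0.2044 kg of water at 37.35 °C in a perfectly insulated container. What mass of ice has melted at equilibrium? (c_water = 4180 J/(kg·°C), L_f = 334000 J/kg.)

m_melted ≈ 0.0955 kg

Heat available from the water dropping to 0 °C: 0.2044·4180·37.35 = 31912 J.
Melting all 0.6097 kg of ice would need 0.6097·334000 = 203640 J.
That's not enough to melt it all — equilibrium is at 0 °C with ice remaining.
m_melt = 31912 / L_f = 0.09554 kg.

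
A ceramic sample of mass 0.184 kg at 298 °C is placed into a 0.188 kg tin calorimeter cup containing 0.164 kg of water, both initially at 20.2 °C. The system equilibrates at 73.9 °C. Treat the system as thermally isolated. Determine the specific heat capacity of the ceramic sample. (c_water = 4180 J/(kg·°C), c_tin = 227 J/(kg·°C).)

c ≈ 948 J/(kg·°C)

Setting the total heat transfer to zero:
0.184×c×(73.9 − 298) + 0.164×4180×(73.9 − 20.2) + 0.188×227×(73.9 − 20.2) = 0
-41.23 c = -39104
c = -39104/-41.23 ≈ 948.3 J/(kg·°C)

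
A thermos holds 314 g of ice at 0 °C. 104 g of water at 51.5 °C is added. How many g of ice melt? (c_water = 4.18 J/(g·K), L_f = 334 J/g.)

Cooling the water to 0 °C releases 104·4.18·51.5 = 22388 J.
Melting all 314 g of ice would need 314·334 = 104876 J.
22388 J < 104876 J, so only part of the ice melts and the system sits at 0 °C.
m_melted·334 = 22388  ⇒  m_melted ≈ 67.03 g.

m_melted ≈ 67 g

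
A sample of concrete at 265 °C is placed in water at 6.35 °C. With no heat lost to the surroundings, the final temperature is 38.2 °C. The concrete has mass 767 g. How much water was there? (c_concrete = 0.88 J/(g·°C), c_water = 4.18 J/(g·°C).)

m ≈ 1150 g

|Q_concrete| = |Q_water|:
767×0.88×(265 − 38.2) = m×4.18×(38.2 − 6.35)
133.13 m = 153081  ⇒  m ≈ 1150 g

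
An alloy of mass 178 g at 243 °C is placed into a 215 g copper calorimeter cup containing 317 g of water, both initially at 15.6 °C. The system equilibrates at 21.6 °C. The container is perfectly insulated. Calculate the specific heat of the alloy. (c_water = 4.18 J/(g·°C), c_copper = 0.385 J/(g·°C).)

Setting the total heat transfer to zero:
178·c·(21.6 − 243) + 317·4.18·(21.6 − 15.6) + 215·0.385·(21.6 − 15.6) = 0
-39409 c = -8447
c = -8447/-39409 ≈ 0.2143 J/(g·°C)

c ≈ 0.214 J/(g·°C)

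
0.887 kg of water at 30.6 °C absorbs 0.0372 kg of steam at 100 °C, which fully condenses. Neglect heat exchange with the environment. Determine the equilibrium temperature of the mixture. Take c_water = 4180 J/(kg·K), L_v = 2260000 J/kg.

T_f ≈ 55.2 °C

Let T be the final temperature. ΣQ_i = 0:
steam→water at 100 °C releases m L_v = 0.0372·2260000 = 84072
  condensate cools 100→T: 0.0372·4180·(T − 100) = 155.5(T − 100)
  water warms: 0.887·4180·(T − 30.6) = 3707.7(T − 30.6)
3863.2 T = 84072 + 15550 + 113454 = 213076
T ≈ 55.16 °C, under the boiling point, so the assumption holds.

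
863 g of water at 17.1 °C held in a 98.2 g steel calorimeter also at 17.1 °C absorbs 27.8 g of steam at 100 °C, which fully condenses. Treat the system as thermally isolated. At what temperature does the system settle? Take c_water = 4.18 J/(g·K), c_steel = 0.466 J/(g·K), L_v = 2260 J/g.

Energy conservation, ΣQ = 0:
latent heat released on condensation: 27.8×2260 = 62828
  condensed water 100 °C→T: 116.2(T − 100)
  original water: 3607.3(T − 17.1)
  cup: 45.76(T − 17.1)
3769.3 T = 62828 + 11620 + 62468 = 136916
T ≈ 36.32 °C, under the boiling point, so the assumption holds.

T_f ≈ 36.3 °C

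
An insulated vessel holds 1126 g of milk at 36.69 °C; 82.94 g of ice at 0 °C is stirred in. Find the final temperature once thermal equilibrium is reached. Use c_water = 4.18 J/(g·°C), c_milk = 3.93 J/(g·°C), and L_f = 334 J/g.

T_f ≈ 28.2 °C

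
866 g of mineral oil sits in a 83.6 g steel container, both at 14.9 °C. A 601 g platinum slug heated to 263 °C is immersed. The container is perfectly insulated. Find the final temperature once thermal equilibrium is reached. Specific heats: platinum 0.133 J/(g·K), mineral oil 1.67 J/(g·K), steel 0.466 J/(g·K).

T_f ≈ 27.6 °C

Heat gained plus heat lost sum to zero:
601·0.133·(T − 263) + 866·1.67·(T − 14.9) + 83.6·0.466·(T − 14.9) = 0
1565.1 T = 43152
T = 43152 / 1565.1 = 27.6 °C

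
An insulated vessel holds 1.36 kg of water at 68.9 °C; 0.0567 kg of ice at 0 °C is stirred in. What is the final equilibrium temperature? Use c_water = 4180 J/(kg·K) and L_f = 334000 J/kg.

Energy balance with sensible and latent terms:
melt ice: 0.0567×334000 = 18938; warm the meltwater: 237.01 T; water: 5684.8(T − 68.9)
5921.8 T = 391683 − 18938 = 372745
T ≈ 62.94 °C (positive, so assuming full melt was valid).

T_f ≈ 62.9 °C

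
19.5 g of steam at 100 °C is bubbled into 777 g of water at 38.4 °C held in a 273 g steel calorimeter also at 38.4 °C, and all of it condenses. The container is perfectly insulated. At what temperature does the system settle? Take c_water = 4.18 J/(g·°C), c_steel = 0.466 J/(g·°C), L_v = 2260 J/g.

Conservation of energy gives ΣQ = 0:
latent heat released on condensation: 19.5×2260 = 44070; condensate cools 100→T: 19.5×4.18×(T − 100) = 81.51(T − 100); original water: 3247.9(T − 38.4); steel cup: 273×0.466×(T − 38.4) = 127.22(T − 38.4)
3456.6 T = 44070 + 8151 + 129603 = 181824
T ≈ 52.60 °C — below 100 °C, confirming all the steam condensed.

T_f ≈ 52.6 °C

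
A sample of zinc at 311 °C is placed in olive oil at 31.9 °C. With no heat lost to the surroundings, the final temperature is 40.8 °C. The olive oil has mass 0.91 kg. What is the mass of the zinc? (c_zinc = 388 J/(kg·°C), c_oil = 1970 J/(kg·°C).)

Net heat exchanged in the isolated system is zero:
m·388·(40.8 − 311) + 0.91·1970·(40.8 − 31.9) = 0
-104838 m = -15955
m = -15955/-104838 ≈ 0.1522 kg

m ≈ 0.152 kg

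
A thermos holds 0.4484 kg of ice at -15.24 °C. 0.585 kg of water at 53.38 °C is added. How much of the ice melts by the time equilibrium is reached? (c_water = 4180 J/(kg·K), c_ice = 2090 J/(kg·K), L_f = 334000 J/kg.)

m_melted ≈ 0.348 kg

Heat available from the water dropping to 0 °C: 0.585×4180×53.38 = 130530 J.
Of that, 0.4484×2090×15.24 = 14282 J goes to bring the ice to 0 °C, leaving 116248 J.
Fully melting the ice requires m_ice L_f = 0.4484×334000 = 149766 J.
116248 J < 149766 J, so only part of the ice melts and the system sits at 0 °C.
m_melt = 116248 / L_f = 0.348 kg.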